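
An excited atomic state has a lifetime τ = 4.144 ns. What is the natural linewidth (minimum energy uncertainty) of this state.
79.417 neV

Using the energy-time uncertainty principle:
ΔEΔt ≥ ℏ/2

The lifetime τ represents the time uncertainty Δt.
The natural linewidth (minimum energy uncertainty) is:

ΔE = ℏ/(2τ)
ΔE = (1.055e-34 J·s) / (2 × 4.144e-09 s)
ΔE = 1.272e-26 J = 79.417 neV

This natural linewidth limits the precision of spectroscopic measurements.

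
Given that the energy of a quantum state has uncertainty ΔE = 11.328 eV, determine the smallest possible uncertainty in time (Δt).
29.052 as

Using the energy-time uncertainty principle:
ΔEΔt ≥ ℏ/2

The minimum uncertainty in time is:
Δt_min = ℏ/(2ΔE)
Δt_min = (1.055e-34 J·s) / (2 × 1.815e-18 J)
Δt_min = 2.905e-17 s = 29.052 as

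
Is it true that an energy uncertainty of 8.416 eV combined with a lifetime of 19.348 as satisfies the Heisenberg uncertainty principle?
No, it violates the uncertainty relation.

Calculate the product ΔEΔt:
ΔE = 8.416 eV = 1.348e-18 J
ΔEΔt = (1.348e-18 J) × (1.935e-17 s)
ΔEΔt = 2.609e-35 J·s

Compare to the minimum allowed value ℏ/2:
ℏ/2 = 5.273e-35 J·s

Since ΔEΔt = 2.609e-35 J·s < 5.273e-35 J·s = ℏ/2,
this violates the uncertainty relation.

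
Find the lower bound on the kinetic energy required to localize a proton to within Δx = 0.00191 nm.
1.422 eV

Localizing a particle requires giving it sufficient momentum uncertainty:

1. From uncertainty principle: Δp ≥ ℏ/(2Δx)
   Δp_min = (1.055e-34 J·s) / (2 × 1.910e-12 m)
   Δp_min = 2.761e-23 kg·m/s

2. This momentum uncertainty corresponds to kinetic energy:
   KE ≈ (Δp)²/(2m) = (2.761e-23)²/(2 × 1.673e-27 kg)
   KE = 2.278e-19 J = 1.422 eV

Tighter localization requires more energy.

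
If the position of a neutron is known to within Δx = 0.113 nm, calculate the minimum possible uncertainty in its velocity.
278.594 m/s

Using the Heisenberg uncertainty principle and Δp = mΔv:
ΔxΔp ≥ ℏ/2
Δx(mΔv) ≥ ℏ/2

The minimum uncertainty in velocity is:
Δv_min = ℏ/(2mΔx)
Δv_min = (1.055e-34 J·s) / (2 × 1.675e-27 kg × 1.130e-10 m)
Δv_min = 2.786e+02 m/s = 278.594 m/s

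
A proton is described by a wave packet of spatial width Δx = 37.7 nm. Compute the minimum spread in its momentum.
1.399 × 10^-27 kg·m/s

For a wave packet, the spatial width Δx and momentum spread Δp are related by the uncertainty principle:
ΔxΔp ≥ ℏ/2

The minimum momentum spread is:
Δp_min = ℏ/(2Δx)
Δp_min = (1.055e-34 J·s) / (2 × 3.770e-08 m)
Δp_min = 1.399e-27 kg·m/s

A wave packet cannot have both a well-defined position and well-defined momentum.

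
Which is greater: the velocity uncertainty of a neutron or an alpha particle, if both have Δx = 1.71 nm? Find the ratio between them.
The neutron has the larger minimum velocity uncertainty, by a ratio of 4.0.

For both particles, Δp_min = ℏ/(2Δx) = 3.084e-26 kg·m/s (same for both).

The velocity uncertainty is Δv = Δp/m:
- neutron: Δv = 3.084e-26 / 1.675e-27 = 1.841e+01 m/s = 18.410 m/s
- alpha particle: Δv = 3.084e-26 / 6.645e-27 = 4.641e+00 m/s = 4.641 m/s

Ratio: 1.841e+01 / 4.641e+00 = 4.0

The lighter particle has larger velocity uncertainty because Δv ∝ 1/m.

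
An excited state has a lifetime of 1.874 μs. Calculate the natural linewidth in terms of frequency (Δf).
42.464 kHz

Using the energy-time uncertainty principle and E = hf:
ΔEΔt ≥ ℏ/2
hΔf·Δt ≥ ℏ/2

The minimum frequency uncertainty is:
Δf = ℏ/(2hτ) = 1/(4πτ)
Δf = 1/(4π × 1.874e-06 s)
Δf = 4.246e+04 Hz = 42.464 kHz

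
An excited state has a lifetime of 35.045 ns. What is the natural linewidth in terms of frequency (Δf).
2.271 MHz

Using the energy-time uncertainty principle and E = hf:
ΔEΔt ≥ ℏ/2
hΔf·Δt ≥ ℏ/2

The minimum frequency uncertainty is:
Δf = ℏ/(2hτ) = 1/(4πτ)
Δf = 1/(4π × 3.505e-08 s)
Δf = 2.271e+06 Hz = 2.271 MHz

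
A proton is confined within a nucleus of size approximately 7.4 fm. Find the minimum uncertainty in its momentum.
7.125 × 10^-21 kg·m/s

Using the Heisenberg uncertainty principle:
ΔxΔp ≥ ℏ/2

With Δx ≈ L = 7.400e-15 m (the confinement size):
Δp_min = ℏ/(2Δx)
Δp_min = (1.055e-34 J·s) / (2 × 7.400e-15 m)
Δp_min = 7.125e-21 kg·m/s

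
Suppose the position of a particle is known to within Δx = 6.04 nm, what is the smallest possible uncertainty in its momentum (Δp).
8.730 × 10^-27 kg·m/s

Using the Heisenberg uncertainty principle:
ΔxΔp ≥ ℏ/2

The minimum uncertainty in momentum is:
Δp_min = ℏ/(2Δx)
Δp_min = (1.055e-34 J·s) / (2 × 6.040e-09 m)
Δp_min = 8.730e-27 kg·m/s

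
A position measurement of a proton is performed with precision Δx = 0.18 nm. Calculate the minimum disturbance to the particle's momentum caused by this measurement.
2.929 × 10^-25 kg·m/s

The uncertainty principle implies that measuring position disturbs momentum:
ΔxΔp ≥ ℏ/2

When we measure position with precision Δx, we necessarily introduce a momentum uncertainty:
Δp ≥ ℏ/(2Δx)
Δp_min = (1.055e-34 J·s) / (2 × 1.800e-10 m)
Δp_min = 2.929e-25 kg·m/s

The more precisely we measure position, the greater the momentum disturbance.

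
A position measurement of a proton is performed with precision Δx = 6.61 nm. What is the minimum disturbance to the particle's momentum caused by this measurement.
7.977 × 10^-27 kg·m/s

The uncertainty principle implies that measuring position disturbs momentum:
ΔxΔp ≥ ℏ/2

When we measure position with precision Δx, we necessarily introduce a momentum uncertainty:
Δp ≥ ℏ/(2Δx)
Δp_min = (1.055e-34 J·s) / (2 × 6.610e-09 m)
Δp_min = 7.977e-27 kg·m/s

The more precisely we measure position, the greater the momentum disturbance.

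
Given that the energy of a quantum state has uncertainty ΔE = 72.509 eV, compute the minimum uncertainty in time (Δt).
4.539 as

Using the energy-time uncertainty principle:
ΔEΔt ≥ ℏ/2

The minimum uncertainty in time is:
Δt_min = ℏ/(2ΔE)
Δt_min = (1.055e-34 J·s) / (2 × 1.162e-17 J)
Δt_min = 4.539e-18 s = 4.539 as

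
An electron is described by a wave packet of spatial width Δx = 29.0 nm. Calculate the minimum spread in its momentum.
1.818 × 10^-27 kg·m/s

For a wave packet, the spatial width Δx and momentum spread Δp are related by the uncertainty principle:
ΔxΔp ≥ ℏ/2

The minimum momentum spread is:
Δp_min = ℏ/(2Δx)
Δp_min = (1.055e-34 J·s) / (2 × 2.900e-08 m)
Δp_min = 1.818e-27 kg·m/s

A wave packet cannot have both a well-defined position and well-defined momentum.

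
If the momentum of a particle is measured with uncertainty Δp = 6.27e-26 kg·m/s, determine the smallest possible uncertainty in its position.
840.966 pm

Using the Heisenberg uncertainty principle:
ΔxΔp ≥ ℏ/2

The minimum uncertainty in position is:
Δx_min = ℏ/(2Δp)
Δx_min = (1.055e-34 J·s) / (2 × 6.270e-26 kg·m/s)
Δx_min = 8.410e-10 m = 840.966 pm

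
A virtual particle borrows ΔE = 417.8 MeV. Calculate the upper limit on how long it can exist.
7.877 × 10^-25 s

Using the energy-time uncertainty principle:
ΔEΔt ≥ ℏ/2

For a virtual particle borrowing energy ΔE, the maximum lifetime is:
Δt_max = ℏ/(2ΔE)

Converting energy:
ΔE = 417.8 MeV = 6.694e-11 J

Δt_max = (1.055e-34 J·s) / (2 × 6.694e-11 J)
Δt_max = 7.877e-25 s = 7.877 × 10^-25 s

Virtual particles with higher borrowed energy exist for shorter times.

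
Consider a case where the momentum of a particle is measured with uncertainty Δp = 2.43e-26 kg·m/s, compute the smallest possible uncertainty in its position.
2.170 nm

Using the Heisenberg uncertainty principle:
ΔxΔp ≥ ℏ/2

The minimum uncertainty in position is:
Δx_min = ℏ/(2Δp)
Δx_min = (1.055e-34 J·s) / (2 × 2.430e-26 kg·m/s)
Δx_min = 2.170e-09 m = 2.170 nm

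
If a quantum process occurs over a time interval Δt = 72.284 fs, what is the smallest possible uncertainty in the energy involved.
4.553 meV

Using the energy-time uncertainty principle:
ΔEΔt ≥ ℏ/2

The minimum uncertainty in energy is:
ΔE_min = ℏ/(2Δt)
ΔE_min = (1.055e-34 J·s) / (2 × 7.228e-14 s)
ΔE_min = 7.295e-22 J = 4.553 meV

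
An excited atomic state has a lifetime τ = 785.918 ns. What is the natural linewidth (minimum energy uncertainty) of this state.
418.754 peV

Using the energy-time uncertainty principle:
ΔEΔt ≥ ℏ/2

The lifetime τ represents the time uncertainty Δt.
The natural linewidth (minimum energy uncertainty) is:

ΔE = ℏ/(2τ)
ΔE = (1.055e-34 J·s) / (2 × 7.859e-07 s)
ΔE = 6.709e-29 J = 418.754 peV

This natural linewidth limits the precision of spectroscopic measurements.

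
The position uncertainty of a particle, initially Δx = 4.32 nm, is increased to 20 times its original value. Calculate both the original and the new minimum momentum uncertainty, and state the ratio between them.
Original Δp_min = 1.221 × 10^-26 kg·m/s; new Δp'_min = 6.103 × 10^-28 kg·m/s; ratio Δp'_min/Δp_min = 1/20.

From the uncertainty principle ΔxΔp ≥ ℏ/2, the minimum momentum uncertainty is Δp_min = ℏ/(2Δx).

Original (Δx = 4.32 nm = 4.320e-09 m):
Δp_min = (1.055e-34 J·s)/(2 × 4.320e-09 m) = 1.221e-26 kg·m/s

When Δx → 20Δx:
Δp'_min = ℏ/(2 × 20Δx) = (1/20) × ℏ/(2Δx) = (1/20) × Δp_min
Δp'_min = 1/20 × 1.221e-26 kg·m/s = 6.103e-28 kg·m/s

Since Δp_min ∝ 1/Δx, when Δx is increased to 20 times its original value, Δp_min decreases to 1/20 of its original value.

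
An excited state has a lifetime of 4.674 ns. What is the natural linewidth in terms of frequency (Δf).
17.026 MHz

Using the energy-time uncertainty principle and E = hf:
ΔEΔt ≥ ℏ/2
hΔf·Δt ≥ ℏ/2

The minimum frequency uncertainty is:
Δf = ℏ/(2hτ) = 1/(4πτ)
Δf = 1/(4π × 4.674e-09 s)
Δf = 1.703e+07 Hz = 17.026 MHz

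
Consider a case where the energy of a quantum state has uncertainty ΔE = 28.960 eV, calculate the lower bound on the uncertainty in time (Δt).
11.364 as

Using the energy-time uncertainty principle:
ΔEΔt ≥ ℏ/2

The minimum uncertainty in time is:
Δt_min = ℏ/(2ΔE)
Δt_min = (1.055e-34 J·s) / (2 × 4.640e-18 J)
Δt_min = 1.136e-17 s = 11.364 as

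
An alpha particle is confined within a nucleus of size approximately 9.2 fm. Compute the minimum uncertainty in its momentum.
5.731 × 10^-21 kg·m/s

Using the Heisenberg uncertainty principle:
ΔxΔp ≥ ℏ/2

With Δx ≈ L = 9.200e-15 m (the confinement size):
Δp_min = ℏ/(2Δx)
Δp_min = (1.055e-34 J·s) / (2 × 9.200e-15 m)
Δp_min = 5.731e-21 kg·m/s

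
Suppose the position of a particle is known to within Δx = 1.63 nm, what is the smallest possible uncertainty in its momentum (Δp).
3.235 × 10^-26 kg·m/s

Using the Heisenberg uncertainty principle:
ΔxΔp ≥ ℏ/2

The minimum uncertainty in momentum is:
Δp_min = ℏ/(2Δx)
Δp_min = (1.055e-34 J·s) / (2 × 1.630e-09 m)
Δp_min = 3.235e-26 kg·m/s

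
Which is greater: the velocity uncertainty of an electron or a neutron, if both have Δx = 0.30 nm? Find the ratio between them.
The electron has the larger minimum velocity uncertainty, by a ratio of 1838.7.

For both particles, Δp_min = ℏ/(2Δx) = 1.758e-25 kg·m/s (same for both).

The velocity uncertainty is Δv = Δp/m:
- electron: Δv = 1.758e-25 / 9.109e-31 = 1.929e+05 m/s = 192.946 km/s
- neutron: Δv = 1.758e-25 / 1.675e-27 = 1.049e+02 m/s = 104.937 m/s

Ratio: 1.929e+05 / 1.049e+02 = 1838.7

The lighter particle has larger velocity uncertainty because Δv ∝ 1/m.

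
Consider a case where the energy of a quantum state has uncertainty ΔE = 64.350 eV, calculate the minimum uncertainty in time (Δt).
5.114 as

Using the energy-time uncertainty principle:
ΔEΔt ≥ ℏ/2

The minimum uncertainty in time is:
Δt_min = ℏ/(2ΔE)
Δt_min = (1.055e-34 J·s) / (2 × 1.031e-17 J)
Δt_min = 5.114e-18 s = 5.114 as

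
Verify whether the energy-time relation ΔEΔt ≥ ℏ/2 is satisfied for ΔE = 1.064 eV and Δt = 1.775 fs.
Yes, it satisfies the uncertainty relation.

Calculate the product ΔEΔt:
ΔE = 1.064 eV = 1.705e-19 J
ΔEΔt = (1.705e-19 J) × (1.775e-15 s)
ΔEΔt = 3.026e-34 J·s

Compare to the minimum allowed value ℏ/2:
ℏ/2 = 5.273e-35 J·s

Since ΔEΔt = 3.026e-34 J·s ≥ 5.273e-35 J·s = ℏ/2,
this satisfies the uncertainty relation.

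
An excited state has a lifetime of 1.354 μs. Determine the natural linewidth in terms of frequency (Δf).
58.772 kHz

Using the energy-time uncertainty principle and E = hf:
ΔEΔt ≥ ℏ/2
hΔf·Δt ≥ ℏ/2

The minimum frequency uncertainty is:
Δf = ℏ/(2hτ) = 1/(4πτ)
Δf = 1/(4π × 1.354e-06 s)
Δf = 5.877e+04 Hz = 58.772 kHz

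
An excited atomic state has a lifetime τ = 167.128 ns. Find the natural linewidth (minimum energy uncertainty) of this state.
1.969 neV

Using the energy-time uncertainty principle:
ΔEΔt ≥ ℏ/2

The lifetime τ represents the time uncertainty Δt.
The natural linewidth (minimum energy uncertainty) is:

ΔE = ℏ/(2τ)
ΔE = (1.055e-34 J·s) / (2 × 1.671e-07 s)
ΔE = 3.155e-28 J = 1.969 neV

This natural linewidth limits the precision of spectroscopic measurements.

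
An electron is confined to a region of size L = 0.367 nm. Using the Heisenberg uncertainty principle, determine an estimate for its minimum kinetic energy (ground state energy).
70.718 meV

Using the uncertainty principle to estimate ground state energy:

1. The position uncertainty is approximately the confinement size:
   Δx ≈ L = 3.670e-10 m

2. From ΔxΔp ≥ ℏ/2, the minimum momentum uncertainty is:
   Δp ≈ ℏ/(2L) = 1.437e-25 kg·m/s

3. The kinetic energy is approximately:
   KE ≈ (Δp)²/(2m) = (1.437e-25)²/(2 × 9.109e-31 kg)
   KE ≈ 1.133e-20 J = 70.718 meV

This is an order-of-magnitude estimate of the ground state energy.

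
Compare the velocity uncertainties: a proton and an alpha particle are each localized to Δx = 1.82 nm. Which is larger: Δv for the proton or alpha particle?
The proton has the larger minimum velocity uncertainty, by a ratio of 4.0.

For both particles, Δp_min = ℏ/(2Δx) = 2.897e-26 kg·m/s (same for both).

The velocity uncertainty is Δv = Δp/m:
- proton: Δv = 2.897e-26 / 1.673e-27 = 1.732e+01 m/s = 17.321 m/s
- alpha particle: Δv = 2.897e-26 / 6.645e-27 = 4.360e+00 m/s = 4.360 m/s

Ratio: 1.732e+01 / 4.360e+00 = 4.0

The lighter particle has larger velocity uncertainty because Δv ∝ 1/m.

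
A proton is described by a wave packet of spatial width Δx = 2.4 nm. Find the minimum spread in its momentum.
2.197 × 10^-26 kg·m/s

For a wave packet, the spatial width Δx and momentum spread Δp are related by the uncertainty principle:
ΔxΔp ≥ ℏ/2

The minimum momentum spread is:
Δp_min = ℏ/(2Δx)
Δp_min = (1.055e-34 J·s) / (2 × 2.400e-09 m)
Δp_min = 2.197e-26 kg·m/s

A wave packet cannot have both a well-defined position and well-defined momentum.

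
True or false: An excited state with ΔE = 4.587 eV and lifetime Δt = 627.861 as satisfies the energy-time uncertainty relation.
Yes, it satisfies the uncertainty relation.

Calculate the product ΔEΔt:
ΔE = 4.587 eV = 7.349e-19 J
ΔEΔt = (7.349e-19 J) × (6.279e-16 s)
ΔEΔt = 4.614e-34 J·s

Compare to the minimum allowed value ℏ/2:
ℏ/2 = 5.273e-35 J·s

Since ΔEΔt = 4.614e-34 J·s ≥ 5.273e-35 J·s = ℏ/2,
this satisfies the uncertainty relation.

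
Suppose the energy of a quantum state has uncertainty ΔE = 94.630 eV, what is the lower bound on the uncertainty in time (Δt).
3.478 as

Using the energy-time uncertainty principle:
ΔEΔt ≥ ℏ/2

The minimum uncertainty in time is:
Δt_min = ℏ/(2ΔE)
Δt_min = (1.055e-34 J·s) / (2 × 1.516e-17 J)
Δt_min = 3.478e-18 s = 3.478 as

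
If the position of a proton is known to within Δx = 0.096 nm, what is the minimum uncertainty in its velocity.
328.380 m/s

Using the Heisenberg uncertainty principle and Δp = mΔv:
ΔxΔp ≥ ℏ/2
Δx(mΔv) ≥ ℏ/2

The minimum uncertainty in velocity is:
Δv_min = ℏ/(2mΔx)
Δv_min = (1.055e-34 J·s) / (2 × 1.673e-27 kg × 9.600e-11 m)
Δv_min = 3.284e+02 m/s = 328.380 m/s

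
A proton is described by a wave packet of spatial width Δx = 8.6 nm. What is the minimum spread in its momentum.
6.131 × 10^-27 kg·m/s

For a wave packet, the spatial width Δx and momentum spread Δp are related by the uncertainty principle:
ΔxΔp ≥ ℏ/2

The minimum momentum spread is:
Δp_min = ℏ/(2Δx)
Δp_min = (1.055e-34 J·s) / (2 × 8.600e-09 m)
Δp_min = 6.131e-27 kg·m/s

A wave packet cannot have both a well-defined position and well-defined momentum.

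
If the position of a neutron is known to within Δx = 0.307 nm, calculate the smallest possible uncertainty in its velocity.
102.544 m/s

Using the Heisenberg uncertainty principle and Δp = mΔv:
ΔxΔp ≥ ℏ/2
Δx(mΔv) ≥ ℏ/2

The minimum uncertainty in velocity is:
Δv_min = ℏ/(2mΔx)
Δv_min = (1.055e-34 J·s) / (2 × 1.675e-27 kg × 3.070e-10 m)
Δv_min = 1.025e+02 m/s = 102.544 m/s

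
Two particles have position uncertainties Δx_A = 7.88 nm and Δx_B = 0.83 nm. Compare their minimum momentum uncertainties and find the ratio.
Particle B has the larger minimum momentum uncertainty, by a factor of 9.49.

For each particle, the minimum momentum uncertainty is Δp_min = ℏ/(2Δx):

Particle A: Δp_A = ℏ/(2×7.880e-09 m) = 6.691e-27 kg·m/s
Particle B: Δp_B = ℏ/(2×8.300e-10 m) = 6.353e-26 kg·m/s

Ratio: Δp_B/Δp_A = 9.49

Since Δp_min ∝ 1/Δx, the particle with smaller position uncertainty (B) has larger momentum uncertainty.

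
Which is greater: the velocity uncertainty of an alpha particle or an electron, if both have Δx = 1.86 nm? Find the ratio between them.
The electron has the larger minimum velocity uncertainty, by a ratio of 7294.3.

For both particles, Δp_min = ℏ/(2Δx) = 2.835e-26 kg·m/s (same for both).

The velocity uncertainty is Δv = Δp/m:
- alpha particle: Δv = 2.835e-26 / 6.645e-27 = 4.266e+00 m/s = 4.266 m/s
- electron: Δv = 2.835e-26 / 9.109e-31 = 3.112e+04 m/s = 31.120 km/s

Ratio: 3.112e+04 / 4.266e+00 = 7294.3

The lighter particle has larger velocity uncertainty because Δv ∝ 1/m.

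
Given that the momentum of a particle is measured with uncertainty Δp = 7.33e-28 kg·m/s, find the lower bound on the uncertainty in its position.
71.935 nm

Using the Heisenberg uncertainty principle:
ΔxΔp ≥ ℏ/2

The minimum uncertainty in position is:
Δx_min = ℏ/(2Δp)
Δx_min = (1.055e-34 J·s) / (2 × 7.330e-28 kg·m/s)
Δx_min = 7.194e-08 m = 71.935 nm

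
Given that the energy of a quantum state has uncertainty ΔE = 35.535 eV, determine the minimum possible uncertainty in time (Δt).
9.261 as

Using the energy-time uncertainty principle:
ΔEΔt ≥ ℏ/2

The minimum uncertainty in time is:
Δt_min = ℏ/(2ΔE)
Δt_min = (1.055e-34 J·s) / (2 × 5.693e-18 J)
Δt_min = 9.261e-18 s = 9.261 as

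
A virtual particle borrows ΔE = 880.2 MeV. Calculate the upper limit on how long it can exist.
3.739 × 10^-25 s

Using the energy-time uncertainty principle:
ΔEΔt ≥ ℏ/2

For a virtual particle borrowing energy ΔE, the maximum lifetime is:
Δt_max = ℏ/(2ΔE)

Converting energy:
ΔE = 880.2 MeV = 1.410e-10 J

Δt_max = (1.055e-34 J·s) / (2 × 1.410e-10 J)
Δt_max = 3.739e-25 s = 3.739 × 10^-25 s

Virtual particles with higher borrowed energy exist for shorter times.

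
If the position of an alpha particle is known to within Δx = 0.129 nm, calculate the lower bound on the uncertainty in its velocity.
61.515 m/s

Using the Heisenberg uncertainty principle and Δp = mΔv:
ΔxΔp ≥ ℏ/2
Δx(mΔv) ≥ ℏ/2

The minimum uncertainty in velocity is:
Δv_min = ℏ/(2mΔx)
Δv_min = (1.055e-34 J·s) / (2 × 6.645e-27 kg × 1.290e-10 m)
Δv_min = 6.152e+01 m/s = 61.515 m/s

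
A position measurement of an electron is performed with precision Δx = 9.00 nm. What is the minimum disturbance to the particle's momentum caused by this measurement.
5.859 × 10^-27 kg·m/s

The uncertainty principle implies that measuring position disturbs momentum:
ΔxΔp ≥ ℏ/2

When we measure position with precision Δx, we necessarily introduce a momentum uncertainty:
Δp ≥ ℏ/(2Δx)
Δp_min = (1.055e-34 J·s) / (2 × 9.000e-09 m)
Δp_min = 5.859e-27 kg·m/s

The more precisely we measure position, the greater the momentum disturbance.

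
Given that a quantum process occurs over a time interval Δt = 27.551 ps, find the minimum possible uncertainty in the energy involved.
11.945 μeV

Using the energy-time uncertainty principle:
ΔEΔt ≥ ℏ/2

The minimum uncertainty in energy is:
ΔE_min = ℏ/(2Δt)
ΔE_min = (1.055e-34 J·s) / (2 × 2.755e-11 s)
ΔE_min = 1.914e-24 J = 11.945 μeV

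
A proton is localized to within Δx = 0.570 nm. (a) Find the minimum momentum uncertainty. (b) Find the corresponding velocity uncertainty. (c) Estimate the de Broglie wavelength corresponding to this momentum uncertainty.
(a) Δp_min = 9.251 × 10^-26 kg·m/s
(b) Δv_min = 55.306 m/s
(c) λ_dB = 7.163 nm

Step-by-step:

(a) From the uncertainty principle:
Δp_min = ℏ/(2Δx) = (1.055e-34 J·s)/(2 × 5.700e-10 m) = 9.251e-26 kg·m/s

(b) The velocity uncertainty:
Δv = Δp/m = (9.251e-26 kg·m/s)/(1.673e-27 kg) = 5.531e+01 m/s = 55.306 m/s

(c) The de Broglie wavelength for this momentum:
λ = h/p = (6.626e-34 J·s)/(9.251e-26 kg·m/s) = 7.163e-09 m = 7.163 nm

Note: The de Broglie wavelength is comparable to the localization size, as expected from wave-particle duality.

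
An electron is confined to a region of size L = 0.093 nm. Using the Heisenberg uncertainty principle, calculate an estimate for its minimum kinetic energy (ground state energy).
1.101 eV

Using the uncertainty principle to estimate ground state energy:

1. The position uncertainty is approximately the confinement size:
   Δx ≈ L = 9.300e-11 m

2. From ΔxΔp ≥ ℏ/2, the minimum momentum uncertainty is:
   Δp ≈ ℏ/(2L) = 5.670e-25 kg·m/s

3. The kinetic energy is approximately:
   KE ≈ (Δp)²/(2m) = (5.670e-25)²/(2 × 9.109e-31 kg)
   KE ≈ 1.764e-19 J = 1.101 eV

This is an order-of-magnitude estimate of the ground state energy.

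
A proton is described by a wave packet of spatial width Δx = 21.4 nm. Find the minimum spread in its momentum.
2.464 × 10^-27 kg·m/s

For a wave packet, the spatial width Δx and momentum spread Δp are related by the uncertainty principle:
ΔxΔp ≥ ℏ/2

The minimum momentum spread is:
Δp_min = ℏ/(2Δx)
Δp_min = (1.055e-34 J·s) / (2 × 2.140e-08 m)
Δp_min = 2.464e-27 kg·m/s

A wave packet cannot have both a well-defined position and well-defined momentum.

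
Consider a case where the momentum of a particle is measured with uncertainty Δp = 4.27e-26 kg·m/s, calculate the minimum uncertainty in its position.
1.235 nm

Using the Heisenberg uncertainty principle:
ΔxΔp ≥ ℏ/2

The minimum uncertainty in position is:
Δx_min = ℏ/(2Δp)
Δx_min = (1.055e-34 J·s) / (2 × 4.270e-26 kg·m/s)
Δx_min = 1.235e-09 m = 1.235 nm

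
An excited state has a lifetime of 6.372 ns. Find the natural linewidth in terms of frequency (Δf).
12.489 MHz

Using the energy-time uncertainty principle and E = hf:
ΔEΔt ≥ ℏ/2
hΔf·Δt ≥ ℏ/2

The minimum frequency uncertainty is:
Δf = ℏ/(2hτ) = 1/(4πτ)
Δf = 1/(4π × 6.372e-09 s)
Δf = 1.249e+07 Hz = 12.489 MHz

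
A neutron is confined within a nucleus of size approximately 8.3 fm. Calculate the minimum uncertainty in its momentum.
6.353 × 10^-21 kg·m/s

Using the Heisenberg uncertainty principle:
ΔxΔp ≥ ℏ/2

With Δx ≈ L = 8.300e-15 m (the confinement size):
Δp_min = ℏ/(2Δx)
Δp_min = (1.055e-34 J·s) / (2 × 8.300e-15 m)
Δp_min = 6.353e-21 kg·m/s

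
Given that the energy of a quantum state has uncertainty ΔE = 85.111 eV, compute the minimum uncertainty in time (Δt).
3.867 as

Using the energy-time uncertainty principle:
ΔEΔt ≥ ℏ/2

The minimum uncertainty in time is:
Δt_min = ℏ/(2ΔE)
Δt_min = (1.055e-34 J·s) / (2 × 1.364e-17 J)
Δt_min = 3.867e-18 s = 3.867 as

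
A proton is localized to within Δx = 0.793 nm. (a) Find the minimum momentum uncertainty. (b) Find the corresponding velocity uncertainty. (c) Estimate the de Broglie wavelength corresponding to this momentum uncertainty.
(a) Δp_min = 6.649 × 10^-26 kg·m/s
(b) Δv_min = 39.753 m/s
(c) λ_dB = 9.965 nm

Step-by-step:

(a) From the uncertainty principle:
Δp_min = ℏ/(2Δx) = (1.055e-34 J·s)/(2 × 7.930e-10 m) = 6.649e-26 kg·m/s

(b) The velocity uncertainty:
Δv = Δp/m = (6.649e-26 kg·m/s)/(1.673e-27 kg) = 3.975e+01 m/s = 39.753 m/s

(c) The de Broglie wavelength for this momentum:
λ = h/p = (6.626e-34 J·s)/(6.649e-26 kg·m/s) = 9.965e-09 m = 9.965 nm

Note: The de Broglie wavelength is comparable to the localization size, as expected from wave-particle duality.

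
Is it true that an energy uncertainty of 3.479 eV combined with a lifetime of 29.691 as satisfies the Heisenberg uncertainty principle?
No, it violates the uncertainty relation.

Calculate the product ΔEΔt:
ΔE = 3.479 eV = 5.574e-19 J
ΔEΔt = (5.574e-19 J) × (2.969e-17 s)
ΔEΔt = 1.655e-35 J·s

Compare to the minimum allowed value ℏ/2:
ℏ/2 = 5.273e-35 J·s

Since ΔEΔt = 1.655e-35 J·s < 5.273e-35 J·s = ℏ/2,
this violates the uncertainty relation.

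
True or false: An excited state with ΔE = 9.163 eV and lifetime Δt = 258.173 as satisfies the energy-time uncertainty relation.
Yes, it satisfies the uncertainty relation.

Calculate the product ΔEΔt:
ΔE = 9.163 eV = 1.468e-18 J
ΔEΔt = (1.468e-18 J) × (2.582e-16 s)
ΔEΔt = 3.790e-34 J·s

Compare to the minimum allowed value ℏ/2:
ℏ/2 = 5.273e-35 J·s

Since ΔEΔt = 3.790e-34 J·s ≥ 5.273e-35 J·s = ℏ/2,
this satisfies the uncertainty relation.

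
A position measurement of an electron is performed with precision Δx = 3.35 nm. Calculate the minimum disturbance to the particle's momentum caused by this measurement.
1.574 × 10^-26 kg·m/s

The uncertainty principle implies that measuring position disturbs momentum:
ΔxΔp ≥ ℏ/2

When we measure position with precision Δx, we necessarily introduce a momentum uncertainty:
Δp ≥ ℏ/(2Δx)
Δp_min = (1.055e-34 J·s) / (2 × 3.350e-09 m)
Δp_min = 1.574e-26 kg·m/s

The more precisely we measure position, the greater the momentum disturbance.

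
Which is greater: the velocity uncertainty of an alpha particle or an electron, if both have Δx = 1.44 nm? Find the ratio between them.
The electron has the larger minimum velocity uncertainty, by a ratio of 7294.3.

For both particles, Δp_min = ℏ/(2Δx) = 3.662e-26 kg·m/s (same for both).

The velocity uncertainty is Δv = Δp/m:
- alpha particle: Δv = 3.662e-26 / 6.645e-27 = 5.511e+00 m/s = 5.511 m/s
- electron: Δv = 3.662e-26 / 9.109e-31 = 4.020e+04 m/s = 40.197 km/s

Ratio: 4.020e+04 / 5.511e+00 = 7294.3

The lighter particle has larger velocity uncertainty because Δv ∝ 1/m.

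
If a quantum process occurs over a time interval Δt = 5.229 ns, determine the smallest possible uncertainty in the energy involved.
62.939 neV

Using the energy-time uncertainty principle:
ΔEΔt ≥ ℏ/2

The minimum uncertainty in energy is:
ΔE_min = ℏ/(2Δt)
ΔE_min = (1.055e-34 J·s) / (2 × 5.229e-09 s)
ΔE_min = 1.008e-26 J = 62.939 neV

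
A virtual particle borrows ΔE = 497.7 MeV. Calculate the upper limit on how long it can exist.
6.613 × 10^-25 s

Using the energy-time uncertainty principle:
ΔEΔt ≥ ℏ/2

For a virtual particle borrowing energy ΔE, the maximum lifetime is:
Δt_max = ℏ/(2ΔE)

Converting energy:
ΔE = 497.7 MeV = 7.974e-11 J

Δt_max = (1.055e-34 J·s) / (2 × 7.974e-11 J)
Δt_max = 6.613e-25 s = 6.613 × 10^-25 s

Virtual particles with higher borrowed energy exist for shorter times.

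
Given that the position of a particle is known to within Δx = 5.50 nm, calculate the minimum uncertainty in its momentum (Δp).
9.587 × 10^-27 kg·m/s

Using the Heisenberg uncertainty principle:
ΔxΔp ≥ ℏ/2

The minimum uncertainty in momentum is:
Δp_min = ℏ/(2Δx)
Δp_min = (1.055e-34 J·s) / (2 × 5.500e-09 m)
Δp_min = 9.587e-27 kg·m/s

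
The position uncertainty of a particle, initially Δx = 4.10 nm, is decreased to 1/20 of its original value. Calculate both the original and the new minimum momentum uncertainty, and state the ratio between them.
Original Δp_min = 1.286 × 10^-26 kg·m/s; new Δp'_min = 2.572 × 10^-25 kg·m/s; ratio Δp'_min/Δp_min = 20.

From the uncertainty principle ΔxΔp ≥ ℏ/2, the minimum momentum uncertainty is Δp_min = ℏ/(2Δx).

Original (Δx = 4.10 nm = 4.100e-09 m):
Δp_min = (1.055e-34 J·s)/(2 × 4.100e-09 m) = 1.286e-26 kg·m/s

When Δx → (1/20)Δx:
Δp'_min = ℏ/(2 × (1/20)Δx) = 20 × ℏ/(2Δx) = 20 × Δp_min
Δp'_min = 20 × 1.286e-26 kg·m/s = 2.572e-25 kg·m/s

Since Δp_min ∝ 1/Δx, when Δx is decreased to 1/20 of its original value, Δp_min increases to 20 times its original value.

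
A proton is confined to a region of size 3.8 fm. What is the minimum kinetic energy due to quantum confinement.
359.242 keV

Using the uncertainty principle:

1. Position uncertainty: Δx ≈ 3.800e-15 m
2. Minimum momentum uncertainty: Δp = ℏ/(2Δx) = 1.388e-20 kg·m/s
3. Minimum kinetic energy:
   KE = (Δp)²/(2m) = (1.388e-20)²/(2 × 1.673e-27 kg)
   KE = 5.756e-14 J = 359.242 keV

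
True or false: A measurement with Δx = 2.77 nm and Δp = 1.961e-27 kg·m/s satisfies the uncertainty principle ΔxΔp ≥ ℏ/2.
No, it violates the uncertainty principle (impossible measurement).

Calculate the product ΔxΔp:
ΔxΔp = (2.770e-09 m) × (1.961e-27 kg·m/s)
ΔxΔp = 5.432e-36 J·s

Compare to the minimum allowed value ℏ/2:
ℏ/2 = 5.273e-35 J·s

Since ΔxΔp = 5.432e-36 J·s < 5.273e-35 J·s = ℏ/2,
the measurement violates the uncertainty principle.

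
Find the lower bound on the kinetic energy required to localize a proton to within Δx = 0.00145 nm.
2.467 eV

Localizing a particle requires giving it sufficient momentum uncertainty:

1. From uncertainty principle: Δp ≥ ℏ/(2Δx)
   Δp_min = (1.055e-34 J·s) / (2 × 1.450e-12 m)
   Δp_min = 3.636e-23 kg·m/s

2. This momentum uncertainty corresponds to kinetic energy:
   KE ≈ (Δp)²/(2m) = (3.636e-23)²/(2 × 1.673e-27 kg)
   KE = 3.953e-19 J = 2.467 eV

Tighter localization requires more energy.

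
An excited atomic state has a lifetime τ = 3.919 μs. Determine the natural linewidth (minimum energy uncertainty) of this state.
83.977 peV

Using the energy-time uncertainty principle:
ΔEΔt ≥ ℏ/2

The lifetime τ represents the time uncertainty Δt.
The natural linewidth (minimum energy uncertainty) is:

ΔE = ℏ/(2τ)
ΔE = (1.055e-34 J·s) / (2 × 3.919e-06 s)
ΔE = 1.345e-29 J = 83.977 peV

This natural linewidth limits the precision of spectroscopic measurements.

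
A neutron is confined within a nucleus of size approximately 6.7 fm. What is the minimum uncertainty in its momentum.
7.870 × 10^-21 kg·m/s

Using the Heisenberg uncertainty principle:
ΔxΔp ≥ ℏ/2

With Δx ≈ L = 6.700e-15 m (the confinement size):
Δp_min = ℏ/(2Δx)
Δp_min = (1.055e-34 J·s) / (2 × 6.700e-15 m)
Δp_min = 7.870e-21 kg·m/s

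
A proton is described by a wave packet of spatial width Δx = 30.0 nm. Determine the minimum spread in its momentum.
1.758 × 10^-27 kg·m/s

For a wave packet, the spatial width Δx and momentum spread Δp are related by the uncertainty principle:
ΔxΔp ≥ ℏ/2

The minimum momentum spread is:
Δp_min = ℏ/(2Δx)
Δp_min = (1.055e-34 J·s) / (2 × 3.000e-08 m)
Δp_min = 1.758e-27 kg·m/s

A wave packet cannot have both a well-defined position and well-defined momentum.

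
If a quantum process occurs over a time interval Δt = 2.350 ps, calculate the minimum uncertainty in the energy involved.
140.045 μeV

Using the energy-time uncertainty principle:
ΔEΔt ≥ ℏ/2

The minimum uncertainty in energy is:
ΔE_min = ℏ/(2Δt)
ΔE_min = (1.055e-34 J·s) / (2 × 2.350e-12 s)
ΔE_min = 2.244e-23 J = 140.045 μeV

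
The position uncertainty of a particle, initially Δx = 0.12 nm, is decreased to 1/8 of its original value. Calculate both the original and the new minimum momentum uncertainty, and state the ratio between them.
Original Δp_min = 4.394 × 10^-25 kg·m/s; new Δp'_min = 3.515 × 10^-24 kg·m/s; ratio Δp'_min/Δp_min = 8.

From the uncertainty principle ΔxΔp ≥ ℏ/2, the minimum momentum uncertainty is Δp_min = ℏ/(2Δx).

Original (Δx = 0.12 nm = 1.200e-10 m):
Δp_min = (1.055e-34 J·s)/(2 × 1.200e-10 m) = 4.394e-25 kg·m/s

When Δx → (1/8)Δx:
Δp'_min = ℏ/(2 × (1/8)Δx) = 8 × ℏ/(2Δx) = 8 × Δp_min
Δp'_min = 8 × 4.394e-25 kg·m/s = 3.515e-24 kg·m/s

Since Δp_min ∝ 1/Δx, when Δx is decreased to 1/8 of its original value, Δp_min increases to 8 times its original value.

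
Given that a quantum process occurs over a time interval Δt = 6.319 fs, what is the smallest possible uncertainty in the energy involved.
52.082 meV

Using the energy-time uncertainty principle:
ΔEΔt ≥ ℏ/2

The minimum uncertainty in energy is:
ΔE_min = ℏ/(2Δt)
ΔE_min = (1.055e-34 J·s) / (2 × 6.319e-15 s)
ΔE_min = 8.344e-21 J = 52.082 meV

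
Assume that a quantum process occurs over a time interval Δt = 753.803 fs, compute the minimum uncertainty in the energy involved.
436.594 μeV

Using the energy-time uncertainty principle:
ΔEΔt ≥ ℏ/2

The minimum uncertainty in energy is:
ΔE_min = ℏ/(2Δt)
ΔE_min = (1.055e-34 J·s) / (2 × 7.538e-13 s)
ΔE_min = 6.995e-23 J = 436.594 μeV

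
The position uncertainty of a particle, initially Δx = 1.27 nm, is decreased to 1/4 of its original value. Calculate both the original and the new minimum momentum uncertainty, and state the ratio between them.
Original Δp_min = 4.152 × 10^-26 kg·m/s; new Δp'_min = 1.661 × 10^-25 kg·m/s; ratio Δp'_min/Δp_min = 4.

From the uncertainty principle ΔxΔp ≥ ℏ/2, the minimum momentum uncertainty is Δp_min = ℏ/(2Δx).

Original (Δx = 1.27 nm = 1.270e-09 m):
Δp_min = (1.055e-34 J·s)/(2 × 1.270e-09 m) = 4.152e-26 kg·m/s

When Δx → (1/4)Δx:
Δp'_min = ℏ/(2 × (1/4)Δx) = 4 × ℏ/(2Δx) = 4 × Δp_min
Δp'_min = 4 × 4.152e-26 kg·m/s = 1.661e-25 kg·m/s

Since Δp_min ∝ 1/Δx, when Δx is decreased to 1/4 of its original value, Δp_min increases to 4 times its original value.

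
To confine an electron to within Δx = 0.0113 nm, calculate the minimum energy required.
74.594 eV

Localizing a particle requires giving it sufficient momentum uncertainty:

1. From uncertainty principle: Δp ≥ ℏ/(2Δx)
   Δp_min = (1.055e-34 J·s) / (2 × 1.130e-11 m)
   Δp_min = 4.666e-24 kg·m/s

2. This momentum uncertainty corresponds to kinetic energy:
   KE ≈ (Δp)²/(2m) = (4.666e-24)²/(2 × 9.109e-31 kg)
   KE = 1.195e-17 J = 74.594 eV

Tighter localization requires more energy.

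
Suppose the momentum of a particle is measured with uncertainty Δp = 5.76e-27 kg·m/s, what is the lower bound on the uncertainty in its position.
9.154 nm

Using the Heisenberg uncertainty principle:
ΔxΔp ≥ ℏ/2

The minimum uncertainty in position is:
Δx_min = ℏ/(2Δp)
Δx_min = (1.055e-34 J·s) / (2 × 5.760e-27 kg·m/s)
Δx_min = 9.154e-09 m = 9.154 nm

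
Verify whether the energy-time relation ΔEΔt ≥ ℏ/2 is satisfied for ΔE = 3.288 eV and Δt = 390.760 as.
Yes, it satisfies the uncertainty relation.

Calculate the product ΔEΔt:
ΔE = 3.288 eV = 5.268e-19 J
ΔEΔt = (5.268e-19 J) × (3.908e-16 s)
ΔEΔt = 2.059e-34 J·s

Compare to the minimum allowed value ℏ/2:
ℏ/2 = 5.273e-35 J·s

Since ΔEΔt = 2.059e-34 J·s ≥ 5.273e-35 J·s = ℏ/2,
this satisfies the uncertainty relation.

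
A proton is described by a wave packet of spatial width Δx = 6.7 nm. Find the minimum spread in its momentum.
7.870 × 10^-27 kg·m/s

For a wave packet, the spatial width Δx and momentum spread Δp are related by the uncertainty principle:
ΔxΔp ≥ ℏ/2

The minimum momentum spread is:
Δp_min = ℏ/(2Δx)
Δp_min = (1.055e-34 J·s) / (2 × 6.700e-09 m)
Δp_min = 7.870e-27 kg·m/s

A wave packet cannot have both a well-defined position and well-defined momentum.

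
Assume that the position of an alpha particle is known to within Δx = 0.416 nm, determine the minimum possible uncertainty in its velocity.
19.076 m/s

Using the Heisenberg uncertainty principle and Δp = mΔv:
ΔxΔp ≥ ℏ/2
Δx(mΔv) ≥ ℏ/2

The minimum uncertainty in velocity is:
Δv_min = ℏ/(2mΔx)
Δv_min = (1.055e-34 J·s) / (2 × 6.645e-27 kg × 4.160e-10 m)
Δv_min = 1.908e+01 m/s = 19.076 m/s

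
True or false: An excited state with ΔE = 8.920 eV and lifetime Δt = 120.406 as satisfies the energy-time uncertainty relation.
Yes, it satisfies the uncertainty relation.

Calculate the product ΔEΔt:
ΔE = 8.920 eV = 1.429e-18 J
ΔEΔt = (1.429e-18 J) × (1.204e-16 s)
ΔEΔt = 1.721e-34 J·s

Compare to the minimum allowed value ℏ/2:
ℏ/2 = 5.273e-35 J·s

Since ΔEΔt = 1.721e-34 J·s ≥ 5.273e-35 J·s = ℏ/2,
this satisfies the uncertainty relation.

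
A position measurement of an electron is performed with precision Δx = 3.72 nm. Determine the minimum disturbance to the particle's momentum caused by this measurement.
1.417 × 10^-26 kg·m/s

The uncertainty principle implies that measuring position disturbs momentum:
ΔxΔp ≥ ℏ/2

When we measure position with precision Δx, we necessarily introduce a momentum uncertainty:
Δp ≥ ℏ/(2Δx)
Δp_min = (1.055e-34 J·s) / (2 × 3.720e-09 m)
Δp_min = 1.417e-26 kg·m/s

The more precisely we measure position, the greater the momentum disturbance.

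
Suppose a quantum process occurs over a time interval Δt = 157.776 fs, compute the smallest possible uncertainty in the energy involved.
2.086 meV

Using the energy-time uncertainty principle:
ΔEΔt ≥ ℏ/2

The minimum uncertainty in energy is:
ΔE_min = ℏ/(2Δt)
ΔE_min = (1.055e-34 J·s) / (2 × 1.578e-13 s)
ΔE_min = 3.342e-22 J = 2.086 meV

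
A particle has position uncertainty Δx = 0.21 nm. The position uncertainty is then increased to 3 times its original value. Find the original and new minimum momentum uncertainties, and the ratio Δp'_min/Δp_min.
Original Δp_min = 2.511 × 10^-25 kg·m/s; new Δp'_min = 8.370 × 10^-26 kg·m/s; ratio Δp'_min/Δp_min = 1/3.

From the uncertainty principle ΔxΔp ≥ ℏ/2, the minimum momentum uncertainty is Δp_min = ℏ/(2Δx).

Original (Δx = 0.21 nm = 2.100e-10 m):
Δp_min = (1.055e-34 J·s)/(2 × 2.100e-10 m) = 2.511e-25 kg·m/s

When Δx → 3Δx:
Δp'_min = ℏ/(2 × 3Δx) = (1/3) × ℏ/(2Δx) = (1/3) × Δp_min
Δp'_min = 1/3 × 2.511e-25 kg·m/s = 8.370e-26 kg·m/s

Since Δp_min ∝ 1/Δx, when Δx is increased to 3 times its original value, Δp_min decreases to 1/3 of its original value.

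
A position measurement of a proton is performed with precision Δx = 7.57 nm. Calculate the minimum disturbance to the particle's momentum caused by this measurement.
6.965 × 10^-27 kg·m/s

The uncertainty principle implies that measuring position disturbs momentum:
ΔxΔp ≥ ℏ/2

When we measure position with precision Δx, we necessarily introduce a momentum uncertainty:
Δp ≥ ℏ/(2Δx)
Δp_min = (1.055e-34 J·s) / (2 × 7.570e-09 m)
Δp_min = 6.965e-27 kg·m/s

The more precisely we measure position, the greater the momentum disturbance.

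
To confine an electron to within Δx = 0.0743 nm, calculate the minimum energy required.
1.725 eV

Localizing a particle requires giving it sufficient momentum uncertainty:

1. From uncertainty principle: Δp ≥ ℏ/(2Δx)
   Δp_min = (1.055e-34 J·s) / (2 × 7.430e-11 m)
   Δp_min = 7.097e-25 kg·m/s

2. This momentum uncertainty corresponds to kinetic energy:
   KE ≈ (Δp)²/(2m) = (7.097e-25)²/(2 × 9.109e-31 kg)
   KE = 2.764e-19 J = 1.725 eV

Tighter localization requires more energy.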